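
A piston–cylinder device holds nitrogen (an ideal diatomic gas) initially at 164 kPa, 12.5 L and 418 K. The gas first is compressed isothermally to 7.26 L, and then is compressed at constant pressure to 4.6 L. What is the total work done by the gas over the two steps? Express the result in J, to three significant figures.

Step 1 (isothermal): W = P₁V₁ ln(V₂/V₁) = (2050) ln(7.26/12.5) = -1114 J.
After step 1: P = 282.4 kPa, V = 7.26 L, T = 418 K.
Step 2 (isobaric): W = PΔV = (282.4 kPa)(4.6 − 7.26 L) = -751.1 J.
W_total = -1114 − 751.1 = -1865 J.

W_total ≈ -1860 J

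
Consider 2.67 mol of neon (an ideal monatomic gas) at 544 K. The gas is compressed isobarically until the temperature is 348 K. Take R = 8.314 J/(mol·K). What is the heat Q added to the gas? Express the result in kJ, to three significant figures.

Q ≈ -10.9 kJ

Isobaric: W = nRΔT = (2.67)(8.314)(-196) = -4351 J.
ΔU = nCᵥΔT with Cᵥ = 3R/2: ΔU = (2.67)(12.47)(-196) = -6526 J.
Q = ΔU + W = -6526 − 4351 = -10877 J.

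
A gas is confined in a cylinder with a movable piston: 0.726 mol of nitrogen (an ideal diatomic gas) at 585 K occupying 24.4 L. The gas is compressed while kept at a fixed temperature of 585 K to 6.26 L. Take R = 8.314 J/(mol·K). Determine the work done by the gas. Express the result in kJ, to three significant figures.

W ≈ -4.80 kJ

Isothermal: W = nRT ln(V₂/V₁).
W = (0.726)(8.314)(585) × ln(6.26/24.4)
  = 3531 × -1.36
W_by_gas = -4804 J.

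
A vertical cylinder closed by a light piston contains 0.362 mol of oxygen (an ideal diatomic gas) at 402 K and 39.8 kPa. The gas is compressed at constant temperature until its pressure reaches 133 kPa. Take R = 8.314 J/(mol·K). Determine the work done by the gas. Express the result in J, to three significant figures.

Isothermal process: W = nRT ln(V₂/V₁) = nRT ln(P₁/P₂).
W = (0.362)(8.314)(402) × ln(39.8/133)
  = 1210 × ln(0.2992) = 1210 × -1.206
W_by_gas = -1460 J.

W ≈ -1460 J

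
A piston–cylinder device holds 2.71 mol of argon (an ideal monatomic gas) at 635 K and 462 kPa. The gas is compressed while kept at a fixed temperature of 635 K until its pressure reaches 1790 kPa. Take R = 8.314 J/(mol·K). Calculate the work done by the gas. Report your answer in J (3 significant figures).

W ≈ -19400 J

Isothermal process: W = nRT ln(V₂/V₁) = nRT ln(P₁/P₂).
W = (2.71)(8.314)(635) × ln(462/1790)
  = 14307 × ln(0.2581) = 14307 × -1.354
W_by_gas = -19378 J.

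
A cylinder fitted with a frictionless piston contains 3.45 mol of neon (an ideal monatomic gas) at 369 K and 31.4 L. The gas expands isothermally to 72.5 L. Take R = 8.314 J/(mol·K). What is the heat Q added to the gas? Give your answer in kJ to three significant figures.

Isothermal ⇒ ΔU = 0, so Q = W = nRT ln(V₂/V₁).
Q = (3.45)(8.314)(369) ln(72.5/31.4) = 10584 × 0.8368 = 8857 J.

Q ≈ 8.86 kJ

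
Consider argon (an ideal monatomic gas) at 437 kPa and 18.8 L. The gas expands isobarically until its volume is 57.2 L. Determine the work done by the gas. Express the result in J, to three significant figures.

W ≈ 16800 J

Isobaric: W = P ΔV.
W = (437 kPa)(57.2 − 18.8 L) = (437)(38.4) = 16781 J.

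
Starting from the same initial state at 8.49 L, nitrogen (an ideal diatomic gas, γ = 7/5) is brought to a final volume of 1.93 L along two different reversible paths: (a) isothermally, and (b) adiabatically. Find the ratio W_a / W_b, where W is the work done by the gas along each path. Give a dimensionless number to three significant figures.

W_a / W_b ≈ 0.733

Path (a) isothermal: W = P₁V₁ ln(V₂/V₁) → W_a/(P₁V₁) = -1.481.
Path (b) adiabatic: W = P₁V₁(1 − (V₁/V₂)^(γ−1))/(γ−1) → W_b/(P₁V₁) = -2.021.
W_a / W_b = -1.481 / -2.021 = 0.7328.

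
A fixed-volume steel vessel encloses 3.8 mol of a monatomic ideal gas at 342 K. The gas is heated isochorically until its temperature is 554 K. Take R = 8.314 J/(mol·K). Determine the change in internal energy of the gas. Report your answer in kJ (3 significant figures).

Constant volume ⇒ W = 0, so Q = ΔU = nCᵥΔT with Cᵥ = 3R/2 = 12.47 J/(mol·K).
ΔU = (3.8)(12.47)(554 − 342) = 10047 J.

ΔU ≈ 10.0 kJ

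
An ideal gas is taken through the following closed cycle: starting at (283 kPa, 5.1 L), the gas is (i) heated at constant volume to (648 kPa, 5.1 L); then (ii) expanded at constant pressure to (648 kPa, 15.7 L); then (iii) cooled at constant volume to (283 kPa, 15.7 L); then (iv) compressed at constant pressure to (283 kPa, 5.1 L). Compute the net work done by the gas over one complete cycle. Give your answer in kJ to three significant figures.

Constant-volume legs do no work.
W(ii) = (648)(15.7 − 5.1) = 6869 J; W(iv) = (283)(5.1 − 15.7) = -3000 J.
W_net = 6869 − 3000 = 3869 J (the clockwise enclosed area).

W_net ≈ 3.87 kJ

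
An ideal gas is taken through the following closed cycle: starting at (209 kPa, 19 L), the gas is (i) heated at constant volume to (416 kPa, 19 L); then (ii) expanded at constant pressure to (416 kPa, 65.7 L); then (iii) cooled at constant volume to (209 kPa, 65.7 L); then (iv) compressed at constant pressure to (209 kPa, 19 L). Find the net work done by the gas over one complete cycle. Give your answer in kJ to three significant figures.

W_net ≈ 9.67 kJ

Constant-volume legs do no work.
W(ii) = (416)(65.7 − 19) = 19427 J; W(iv) = (209)(19 − 65.7) = -9760 J.
W_net = 19427 − 9760 = 9667 J (the clockwise enclosed area).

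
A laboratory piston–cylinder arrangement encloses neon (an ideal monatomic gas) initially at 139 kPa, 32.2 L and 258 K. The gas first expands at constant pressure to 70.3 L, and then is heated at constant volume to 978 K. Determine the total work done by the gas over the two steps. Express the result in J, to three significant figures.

W_total ≈ 5300 J

Step 1 (isobaric): W = PΔV = (139 kPa)(70.3 − 32.2 L) = 5296 J.
Step 2 (isochoric): W = 0 (constant volume).
W_total = 5296 + 0 = 5296 J.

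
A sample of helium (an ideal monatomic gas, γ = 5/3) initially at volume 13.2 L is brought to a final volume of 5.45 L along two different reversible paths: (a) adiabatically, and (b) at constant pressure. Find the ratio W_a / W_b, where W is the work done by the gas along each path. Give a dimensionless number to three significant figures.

Path (a) adiabatic: W = P₁V₁(1 − (V₁/V₂)^(γ−1))/(γ−1) → W_a/(P₁V₁) = -1.205.
Path (b) isobaric: W = P₁(V₂ − V₁) → W_b/(P₁V₁) = -0.5871.
W_a / W_b = -1.205 / -0.5871 = 2.053.

W_a / W_b ≈ 2.05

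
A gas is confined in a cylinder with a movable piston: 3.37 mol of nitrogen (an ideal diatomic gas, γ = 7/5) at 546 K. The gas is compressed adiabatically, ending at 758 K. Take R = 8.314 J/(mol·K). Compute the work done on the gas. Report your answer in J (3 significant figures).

W ≈ 14800 J

Adiabatic ⇒ Q = 0, so W_by = −ΔU = nCᵥ(T₁ − T₂).
Cᵥ = 5R/2 = 20.79 J/(mol·K).
W = (3.37)(20.79)(546 − 758) = -14850 J.
Work on gas = −W_by = 14850 J.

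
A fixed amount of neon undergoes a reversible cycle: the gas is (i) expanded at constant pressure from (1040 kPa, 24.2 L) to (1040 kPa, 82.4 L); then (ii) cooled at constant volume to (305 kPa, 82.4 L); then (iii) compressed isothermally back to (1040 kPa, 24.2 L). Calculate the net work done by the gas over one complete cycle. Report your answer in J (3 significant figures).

W_net ≈ 29700 J

Leg (i): W = PΔV = (1040)(82.4 − 24.2) = 60528 J.
Leg (ii): W = 0.
Leg (iii): W = PᵢVᵢ ln(V_f/Vᵢ) = (25132) ln(24.2/82.4) = -30793 J.
W_net = 60528 − 30793 = 29735 J.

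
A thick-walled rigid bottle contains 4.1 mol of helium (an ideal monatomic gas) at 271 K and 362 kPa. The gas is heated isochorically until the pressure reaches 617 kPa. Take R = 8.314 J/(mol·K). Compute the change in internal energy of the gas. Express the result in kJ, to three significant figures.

Constant volume ⇒ W = 0, so Q = ΔU = nCᵥΔT with Cᵥ = 3R/2 = 12.47 J/(mol·K).
At constant V, T₂/T₁ = P₂/P₁ ⇒ ΔT = T₁(P₂/P₁ − 1) = 271·(617/362 − 1) = 190.9 K.
ΔU = (4.1)(12.47)(190.9) = 9761 J.

ΔU ≈ 9.76 kJ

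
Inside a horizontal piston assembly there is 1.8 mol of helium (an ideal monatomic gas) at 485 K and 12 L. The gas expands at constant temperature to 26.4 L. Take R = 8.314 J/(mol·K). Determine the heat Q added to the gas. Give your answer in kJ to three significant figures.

Q ≈ 5.72 kJ

Isothermal ⇒ ΔU = 0, so Q = W = nRT ln(V₂/V₁).
Q = (1.8)(8.314)(485) ln(26.4/12) = 7258 × 0.7885 = 5723 J.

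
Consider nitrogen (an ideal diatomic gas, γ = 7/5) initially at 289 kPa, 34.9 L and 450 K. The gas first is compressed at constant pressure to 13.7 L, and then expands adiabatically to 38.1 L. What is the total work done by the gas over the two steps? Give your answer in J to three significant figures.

W_total ≈ -2800 J

Step 1 (isobaric): W = PΔV = (289 kPa)(13.7 − 34.9 L) = -6127 J.
After step 1: P = 289 kPa, V = 13.7 L, T = 176.6 K.
Step 2 (adiabatic): W = (P₁V₁ − P₂V₂)/(γ−1) = (3959 − 2630)/0.4 = 3324 J.
W_total = -6127 + 3324 = -2803 J.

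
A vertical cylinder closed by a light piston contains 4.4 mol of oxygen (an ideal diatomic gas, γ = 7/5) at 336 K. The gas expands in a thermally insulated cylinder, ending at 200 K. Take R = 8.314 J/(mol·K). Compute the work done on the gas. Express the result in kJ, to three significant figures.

W ≈ -12.4 kJ

Adiabatic ⇒ Q = 0, so W_by = −ΔU = nCᵥ(T₁ − T₂).
Cᵥ = 5R/2 = 20.79 J/(mol·K).
W = (4.4)(20.79)(336 − 200) = 12438 J.
Work on gas = −W_by = -12438 J.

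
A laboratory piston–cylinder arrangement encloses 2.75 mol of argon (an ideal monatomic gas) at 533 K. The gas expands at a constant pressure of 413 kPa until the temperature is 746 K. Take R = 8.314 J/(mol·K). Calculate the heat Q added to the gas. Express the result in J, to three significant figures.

Q ≈ 12200 J

Isobaric: W = nRΔT = (2.75)(8.314)(213) = 4870 J.
ΔU = nCᵥΔT with Cᵥ = 3R/2: ΔU = (2.75)(12.47)(213) = 7305 J.
Q = ΔU + W = 7305 + 4870 = 12175 J.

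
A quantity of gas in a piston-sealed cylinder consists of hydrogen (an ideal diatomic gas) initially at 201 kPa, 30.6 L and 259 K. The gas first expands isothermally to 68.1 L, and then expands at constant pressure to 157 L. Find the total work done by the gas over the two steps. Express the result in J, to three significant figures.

Step 1 (isothermal): W = P₁V₁ ln(V₂/V₁) = (6151) ln(68.1/30.6) = 4920 J.
After step 1: P = 90.32 kPa, V = 68.1 L, T = 259 K.
Step 2 (isobaric): W = PΔV = (90.32 kPa)(157 − 68.1 L) = 8029 J.
W_total = 4920 + 8029 = 12950 J.

W_total ≈ 12900 J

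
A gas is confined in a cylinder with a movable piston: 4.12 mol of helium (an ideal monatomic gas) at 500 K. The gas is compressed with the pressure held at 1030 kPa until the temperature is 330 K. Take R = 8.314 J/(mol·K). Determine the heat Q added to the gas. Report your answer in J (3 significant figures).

Q ≈ -14600 J

Isobaric: W = nRΔT = (4.12)(8.314)(-170) = -5823 J.
ΔU = nCᵥΔT with Cᵥ = 3R/2: ΔU = (4.12)(12.47)(-170) = -8735 J.
Q = ΔU + W = -8735 − 5823 = -14558 J.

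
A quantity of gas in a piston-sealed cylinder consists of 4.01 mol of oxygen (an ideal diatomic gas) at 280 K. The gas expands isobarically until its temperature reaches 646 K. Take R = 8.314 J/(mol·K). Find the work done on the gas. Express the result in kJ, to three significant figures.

W ≈ -12.2 kJ

Isobaric: W = P ΔV = nR ΔT.
W = (4.01)(8.314)(646 − 280) = 12202 J.
Work on gas = −W_by = -12202 J.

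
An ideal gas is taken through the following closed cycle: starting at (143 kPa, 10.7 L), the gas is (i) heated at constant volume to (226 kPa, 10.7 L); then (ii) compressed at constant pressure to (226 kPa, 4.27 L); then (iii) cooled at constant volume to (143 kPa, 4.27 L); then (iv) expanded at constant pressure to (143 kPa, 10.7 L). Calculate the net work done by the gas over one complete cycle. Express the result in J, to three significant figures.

Constant-volume legs do no work.
W(ii) = (226)(4.27 − 10.7) = -1453 J; W(iv) = (143)(10.7 − 4.27) = 919.5 J.
W_net = -1453 + 919.5 = -533.7 J (the counter-clockwise enclosed area).

W_net ≈ -534 J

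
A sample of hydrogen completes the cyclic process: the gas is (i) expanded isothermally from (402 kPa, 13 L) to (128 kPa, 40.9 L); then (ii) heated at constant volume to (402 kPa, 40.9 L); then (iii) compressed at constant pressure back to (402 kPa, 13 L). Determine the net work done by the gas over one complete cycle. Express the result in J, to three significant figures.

Leg (i): W = PᵢVᵢ ln(V_f/Vᵢ) = (5226) ln(40.9/13) = 5990 J.
Leg (ii): W = 0.
Leg (iii): W = PΔV = (402)(13 − 40.9) = -11216 J.
W_net = 5990 − 11216 = -5226 J.

W_net ≈ -5230 J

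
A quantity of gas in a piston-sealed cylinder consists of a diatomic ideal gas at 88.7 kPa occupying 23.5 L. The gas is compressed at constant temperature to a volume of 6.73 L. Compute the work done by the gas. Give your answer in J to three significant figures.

W ≈ -2610 J

Isothermal: W = nRT ln(V₂/V₁) = P₁V₁ ln(V₂/V₁).
P₁V₁ = (88.7 kPa)(23.5 L) = 2084 J.
W = 2084 × ln(6.73/23.5) = 2084 × -1.25
W_by_gas = -2606 J.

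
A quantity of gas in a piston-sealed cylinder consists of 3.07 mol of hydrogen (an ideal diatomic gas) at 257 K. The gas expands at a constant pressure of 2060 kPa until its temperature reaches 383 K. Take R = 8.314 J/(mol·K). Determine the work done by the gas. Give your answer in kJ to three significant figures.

W ≈ 3.22 kJ

Isobaric: W = P ΔV = nR ΔT.
W = (3.07)(8.314)(383 − 257) = 3216 J.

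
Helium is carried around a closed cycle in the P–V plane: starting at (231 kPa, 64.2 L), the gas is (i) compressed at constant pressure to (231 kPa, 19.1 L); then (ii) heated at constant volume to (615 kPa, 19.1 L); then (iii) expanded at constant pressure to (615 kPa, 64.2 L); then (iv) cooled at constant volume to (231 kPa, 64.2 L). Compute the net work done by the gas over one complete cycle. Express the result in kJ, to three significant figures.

Constant-volume legs do no work.
W(i) = (231)(19.1 − 64.2) = -10418 J; W(iii) = (615)(64.2 − 19.1) = 27736 J.
W_net = -10418 + 27736 = 17318 J (the clockwise enclosed area).

W_net ≈ 17.3 kJ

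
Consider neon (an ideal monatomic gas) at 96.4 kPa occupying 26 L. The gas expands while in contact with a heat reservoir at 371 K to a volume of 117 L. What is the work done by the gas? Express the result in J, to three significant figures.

W ≈ 3770 J

Isothermal: W = nRT ln(V₂/V₁) = P₁V₁ ln(V₂/V₁).
P₁V₁ = (96.4 kPa)(26 L) = 2506 J.
W = 2506 × ln(117/26) = 2506 × 1.504
W_by_gas = 3770 J.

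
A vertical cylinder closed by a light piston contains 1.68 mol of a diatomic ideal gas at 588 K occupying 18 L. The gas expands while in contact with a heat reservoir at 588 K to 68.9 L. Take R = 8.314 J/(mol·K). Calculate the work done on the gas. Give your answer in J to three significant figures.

Isothermal: W = nRT ln(V₂/V₁).
W = (1.68)(8.314)(588) × ln(68.9/18)
  = 8213 × 1.342
W_by_gas = 11024 J; work on gas = −W_by = -11024 J.

W ≈ -11000 J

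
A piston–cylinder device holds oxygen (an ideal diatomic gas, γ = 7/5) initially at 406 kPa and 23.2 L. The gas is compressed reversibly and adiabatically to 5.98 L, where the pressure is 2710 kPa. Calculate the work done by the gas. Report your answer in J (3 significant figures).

Adiabatic: W = (P₁V₁ − P₂V₂)/(γ − 1) with γ = 7/5.
P₁V₁ = 9419 J, P₂V₂ = 16206 J.
W = (9419 − 16206) / 0.4 = -16967 J.

W ≈ -17000 J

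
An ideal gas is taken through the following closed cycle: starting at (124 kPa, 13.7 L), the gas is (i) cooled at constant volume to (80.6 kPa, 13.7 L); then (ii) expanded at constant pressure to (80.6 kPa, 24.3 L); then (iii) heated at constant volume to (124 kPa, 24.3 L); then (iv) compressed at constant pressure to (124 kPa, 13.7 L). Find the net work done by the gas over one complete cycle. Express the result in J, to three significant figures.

Constant-volume legs do no work.
W(ii) = (80.6)(24.3 − 13.7) = 854.4 J; W(iv) = (124)(13.7 − 24.3) = -1314 J.
W_net = 854.4 − 1314 = -460 J (the counter-clockwise enclosed area).

W_net ≈ -460 J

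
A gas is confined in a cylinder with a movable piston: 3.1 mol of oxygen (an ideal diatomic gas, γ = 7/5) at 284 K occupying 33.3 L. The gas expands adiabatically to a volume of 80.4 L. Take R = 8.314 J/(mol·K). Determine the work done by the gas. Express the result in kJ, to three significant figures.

Adiabatic: TV^(γ−1) = const with γ = 7/5.
T₂ = T₁ (V₁/V₂)^(γ−1) = 284 × (33.3/80.4)^0.4 = 284 × 0.7029 = 199.6 K.
W_by = nCᵥ(T₁ − T₂) = (3.1)(20.79)(284 − 199.6) = 5437 J.

W ≈ 5.44 kJ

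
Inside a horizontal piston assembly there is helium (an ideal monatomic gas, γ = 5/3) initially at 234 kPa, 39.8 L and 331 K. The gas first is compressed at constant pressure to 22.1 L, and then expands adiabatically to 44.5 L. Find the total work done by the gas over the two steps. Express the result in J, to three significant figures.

Step 1 (isobaric): W = PΔV = (234 kPa)(22.1 − 39.8 L) = -4142 J.
After step 1: P = 234 kPa, V = 22.1 L, T = 183.8 K.
Step 2 (adiabatic): W = (P₁V₁ − P₂V₂)/(γ−1) = (5171 − 3243)/0.667 = 2892 J.
W_total = -4142 + 2892 = -1249 J.

W_total ≈ -1250 J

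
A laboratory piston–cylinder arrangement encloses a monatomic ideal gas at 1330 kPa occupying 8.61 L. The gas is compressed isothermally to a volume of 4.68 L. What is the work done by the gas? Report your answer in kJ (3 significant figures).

W ≈ -6.98 kJ

Isothermal: W = nRT ln(V₂/V₁) = P₁V₁ ln(V₂/V₁).
P₁V₁ = (1330 kPa)(8.61 L) = 11451 J.
W = 11451 × ln(4.68/8.61) = 11451 × -0.6096
W_by_gas = -6981 J.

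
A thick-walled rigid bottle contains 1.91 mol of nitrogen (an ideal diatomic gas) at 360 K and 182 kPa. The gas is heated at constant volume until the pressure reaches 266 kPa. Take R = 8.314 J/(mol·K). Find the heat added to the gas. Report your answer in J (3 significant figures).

Constant volume ⇒ W = 0, so Q = ΔU = nCᵥΔT with Cᵥ = 5R/2 = 20.79 J/(mol·K).
At constant V, T₂/T₁ = P₂/P₁ ⇒ ΔT = T₁(P₂/P₁ − 1) = 360·(266/182 − 1) = 166.2 K.
ΔU = (1.91)(20.79)(166.2) = 6596 J.

Q ≈ 6600 J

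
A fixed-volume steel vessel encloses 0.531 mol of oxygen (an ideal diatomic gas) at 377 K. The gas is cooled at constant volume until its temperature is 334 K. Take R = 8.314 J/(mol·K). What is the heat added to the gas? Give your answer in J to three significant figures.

Q ≈ -475 J

Constant volume ⇒ W = 0, so Q = ΔU = nCᵥΔT with Cᵥ = 5R/2 = 20.79 J/(mol·K).
ΔU = (0.531)(20.79)(334 − 377) = -474.6 J.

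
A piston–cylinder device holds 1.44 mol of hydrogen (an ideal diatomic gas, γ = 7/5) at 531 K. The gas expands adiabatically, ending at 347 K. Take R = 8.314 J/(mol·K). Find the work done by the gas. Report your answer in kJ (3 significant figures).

W ≈ 5.51 kJ

Adiabatic ⇒ Q = 0, so W_by = −ΔU = nCᵥ(T₁ − T₂).
Cᵥ = 5R/2 = 20.79 J/(mol·K).
W = (1.44)(20.79)(531 − 347) = 5507 J.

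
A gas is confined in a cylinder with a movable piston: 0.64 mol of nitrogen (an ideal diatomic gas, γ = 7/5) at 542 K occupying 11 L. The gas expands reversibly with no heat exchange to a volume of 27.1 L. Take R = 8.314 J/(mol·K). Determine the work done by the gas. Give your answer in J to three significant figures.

W ≈ 2180 J

Adiabatic: TV^(γ−1) = const with γ = 7/5.
T₂ = T₁ (V₁/V₂)^(γ−1) = 542 × (11/27.1)^0.4 = 542 × 0.6972 = 377.9 K.
W_by = nCᵥ(T₁ − T₂) = (0.64)(20.79)(542 − 377.9) = 2183 J.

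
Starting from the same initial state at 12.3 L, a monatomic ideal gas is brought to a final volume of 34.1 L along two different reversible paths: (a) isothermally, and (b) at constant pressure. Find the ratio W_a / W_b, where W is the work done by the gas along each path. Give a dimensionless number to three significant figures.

Path (a) isothermal: W = P₁V₁ ln(V₂/V₁) → W_a/(P₁V₁) = 1.02.
Path (b) isobaric: W = P₁(V₂ − V₁) → W_b/(P₁V₁) = 1.772.
W_a / W_b = 1.02 / 1.772 = 0.5753.

W_a / W_b ≈ 0.575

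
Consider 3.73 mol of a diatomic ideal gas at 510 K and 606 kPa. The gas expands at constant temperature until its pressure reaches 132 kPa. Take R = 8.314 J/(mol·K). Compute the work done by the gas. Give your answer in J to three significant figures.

Isothermal process: W = nRT ln(V₂/V₁) = nRT ln(P₁/P₂).
W = (3.73)(8.314)(510) × ln(606/132)
  = 15816 × ln(4.591) = 15816 × 1.524
W_by_gas = 24104 J.

W ≈ 24100 J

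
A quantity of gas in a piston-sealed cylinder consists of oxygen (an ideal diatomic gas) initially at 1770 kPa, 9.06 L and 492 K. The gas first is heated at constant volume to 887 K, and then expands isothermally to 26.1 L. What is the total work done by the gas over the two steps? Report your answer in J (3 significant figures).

Step 1 (isochoric): W = 0 (constant volume).
After step 1: P = 3191 kPa (V unchanged).
Step 2 (isothermal): W = P₁V₁ ln(V₂/V₁) = (28911) ln(26.1/9.06) = 30590 J.
W_total = 0 + 30590 = 30590 J.

W_total ≈ 30600 J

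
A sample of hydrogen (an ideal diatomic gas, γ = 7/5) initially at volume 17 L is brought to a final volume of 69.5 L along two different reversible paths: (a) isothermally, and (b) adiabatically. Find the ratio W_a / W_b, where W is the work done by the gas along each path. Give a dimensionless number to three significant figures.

Path (a) isothermal: W = P₁V₁ ln(V₂/V₁) → W_a/(P₁V₁) = 1.408.
Path (b) adiabatic: W = P₁V₁(1 − (V₁/V₂)^(γ−1))/(γ−1) → W_b/(P₁V₁) = 1.077.
W_a / W_b = 1.408 / 1.077 = 1.308.

W_a / W_b ≈ 1.31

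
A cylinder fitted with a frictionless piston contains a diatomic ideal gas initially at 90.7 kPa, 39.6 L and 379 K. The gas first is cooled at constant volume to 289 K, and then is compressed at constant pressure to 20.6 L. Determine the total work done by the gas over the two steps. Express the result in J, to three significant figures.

Step 1 (isochoric): W = 0 (constant volume).
After step 1: P = 69.16 kPa (V unchanged).
Step 2 (isobaric): W = PΔV = (69.16 kPa)(20.6 − 39.6 L) = -1314 J.
W_total = 0 − 1314 = -1314 J.

W_total ≈ -1310 J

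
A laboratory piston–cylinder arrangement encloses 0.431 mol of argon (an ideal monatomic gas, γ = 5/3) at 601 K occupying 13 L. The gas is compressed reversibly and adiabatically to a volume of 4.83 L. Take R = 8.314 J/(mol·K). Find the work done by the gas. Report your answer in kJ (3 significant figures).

W ≈ -3.02 kJ

Adiabatic: TV^(γ−1) = const with γ = 5/3.
T₂ = T₁ (V₁/V₂)^(γ−1) = 601 × (13/4.83)^0.667 = 601 × 1.935 = 1163 K.
W_by = nCᵥ(T₁ − T₂) = (0.431)(12.47)(601 − 1163) = -3020 J.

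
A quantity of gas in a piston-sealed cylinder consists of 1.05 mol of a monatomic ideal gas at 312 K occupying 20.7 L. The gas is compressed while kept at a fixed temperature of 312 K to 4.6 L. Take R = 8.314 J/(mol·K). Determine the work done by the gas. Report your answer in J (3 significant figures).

Isothermal: W = nRT ln(V₂/V₁).
W = (1.05)(8.314)(312) × ln(4.6/20.7)
  = 2724 × -1.504
W_by_gas = -4097 J.

W ≈ -4100 J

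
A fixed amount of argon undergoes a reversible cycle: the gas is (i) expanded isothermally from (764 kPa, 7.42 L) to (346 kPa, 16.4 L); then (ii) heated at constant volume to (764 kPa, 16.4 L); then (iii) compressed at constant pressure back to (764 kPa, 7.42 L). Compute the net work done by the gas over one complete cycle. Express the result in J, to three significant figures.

Leg (i): W = PᵢVᵢ ln(V_f/Vᵢ) = (5669) ln(16.4/7.42) = 4496 J.
Leg (ii): W = 0.
Leg (iii): W = PΔV = (764)(7.42 − 16.4) = -6861 J.
W_net = 4496 − 6861 = -2365 J.

W_net ≈ -2360 J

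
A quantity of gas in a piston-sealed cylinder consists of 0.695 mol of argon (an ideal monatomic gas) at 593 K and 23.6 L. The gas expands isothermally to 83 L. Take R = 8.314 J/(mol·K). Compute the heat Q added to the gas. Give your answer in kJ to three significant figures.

Q ≈ 4.31 kJ

Isothermal ⇒ ΔU = 0, so Q = W = nRT ln(V₂/V₁).
Q = (0.695)(8.314)(593) ln(83/23.6) = 3426 × 1.258 = 4309 J.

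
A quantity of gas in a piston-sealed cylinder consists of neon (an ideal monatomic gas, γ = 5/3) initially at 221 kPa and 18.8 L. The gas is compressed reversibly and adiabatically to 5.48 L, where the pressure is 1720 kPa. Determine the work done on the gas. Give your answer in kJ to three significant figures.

Adiabatic: W = (P₁V₁ − P₂V₂)/(γ − 1) with γ = 5/3.
P₁V₁ = 4155 J, P₂V₂ = 9426 J.
W = (4155 − 9426) / 0.6667 = -7906 J.
Work on gas = −W_by = 7906 J.

W ≈ 7.91 kJ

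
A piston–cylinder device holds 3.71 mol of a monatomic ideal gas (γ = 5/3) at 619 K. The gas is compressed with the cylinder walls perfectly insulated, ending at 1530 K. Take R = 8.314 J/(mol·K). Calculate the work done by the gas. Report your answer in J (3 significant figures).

W ≈ -42100 J

Adiabatic ⇒ Q = 0, so W_by = −ΔU = nCᵥ(T₁ − T₂).
Cᵥ = 3R/2 = 12.47 J/(mol·K).
W = (3.71)(12.47)(619 − 1530) = -42150 J.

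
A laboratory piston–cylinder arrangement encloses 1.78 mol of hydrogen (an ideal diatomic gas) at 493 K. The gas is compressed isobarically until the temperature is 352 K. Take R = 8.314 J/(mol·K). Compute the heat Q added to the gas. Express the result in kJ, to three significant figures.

Isobaric: W = nRΔT = (1.78)(8.314)(-141) = -2087 J.
ΔU = nCᵥΔT with Cᵥ = 5R/2: ΔU = (1.78)(20.79)(-141) = -5217 J.
Q = ΔU + W = -5217 − 2087 = -7303 J.

Q ≈ -7.30 kJ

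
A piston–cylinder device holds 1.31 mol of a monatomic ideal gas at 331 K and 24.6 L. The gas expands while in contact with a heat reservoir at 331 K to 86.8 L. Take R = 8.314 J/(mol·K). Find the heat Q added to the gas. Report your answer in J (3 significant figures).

Q ≈ 4550 J

Isothermal ⇒ ΔU = 0, so Q = W = nRT ln(V₂/V₁).
Q = (1.31)(8.314)(331) ln(86.8/24.6) = 3605 × 1.261 = 4545 J.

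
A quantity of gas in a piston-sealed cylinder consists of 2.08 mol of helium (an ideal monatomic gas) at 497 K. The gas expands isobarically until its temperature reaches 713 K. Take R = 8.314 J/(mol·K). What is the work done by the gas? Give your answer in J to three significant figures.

Isobaric: W = P ΔV = nR ΔT.
W = (2.08)(8.314)(713 − 497) = 3735 J.

W ≈ 3740 J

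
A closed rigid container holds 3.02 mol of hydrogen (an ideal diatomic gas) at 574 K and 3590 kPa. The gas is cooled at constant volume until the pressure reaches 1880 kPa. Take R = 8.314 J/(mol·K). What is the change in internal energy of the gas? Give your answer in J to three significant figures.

ΔU ≈ -17200 J

Constant volume ⇒ W = 0, so Q = ΔU = nCᵥΔT with Cᵥ = 5R/2 = 20.79 J/(mol·K).
At constant V, T₂/T₁ = P₂/P₁ ⇒ ΔT = T₁(P₂/P₁ − 1) = 574·(1880/3590 − 1) = -273.4 K.
ΔU = (3.02)(20.79)(-273.4) = -17162 J.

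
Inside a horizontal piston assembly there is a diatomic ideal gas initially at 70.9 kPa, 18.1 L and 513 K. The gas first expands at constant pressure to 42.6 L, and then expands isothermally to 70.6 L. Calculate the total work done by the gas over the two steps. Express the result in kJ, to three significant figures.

W_total ≈ 3.26 kJ

Step 1 (isobaric): W = PΔV = (70.9 kPa)(42.6 − 18.1 L) = 1737 J.
After step 1: P = 70.9 kPa, V = 42.6 L, T = 1207 K.
Step 2 (isothermal): W = P₁V₁ ln(V₂/V₁) = (3020) ln(70.6/42.6) = 1526 J.
W_total = 1737 + 1526 = 3263 J.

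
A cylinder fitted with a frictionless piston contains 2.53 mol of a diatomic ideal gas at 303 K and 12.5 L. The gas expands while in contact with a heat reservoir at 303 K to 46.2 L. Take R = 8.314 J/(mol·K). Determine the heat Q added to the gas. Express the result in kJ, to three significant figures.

Isothermal ⇒ ΔU = 0, so Q = W = nRT ln(V₂/V₁).
Q = (2.53)(8.314)(303) ln(46.2/12.5) = 6373 × 1.307 = 8332 J.

Q ≈ 8.33 kJ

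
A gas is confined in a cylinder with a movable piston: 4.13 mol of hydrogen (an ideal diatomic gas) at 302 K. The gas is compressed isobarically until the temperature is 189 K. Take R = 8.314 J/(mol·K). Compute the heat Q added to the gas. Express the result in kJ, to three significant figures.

Q ≈ -13.6 kJ

Isobaric: W = nRΔT = (4.13)(8.314)(-113) = -3880 J.
ΔU = nCᵥΔT with Cᵥ = 5R/2: ΔU = (4.13)(20.79)(-113) = -9700 J.
Q = ΔU + W = -9700 − 3880 = -13580 J.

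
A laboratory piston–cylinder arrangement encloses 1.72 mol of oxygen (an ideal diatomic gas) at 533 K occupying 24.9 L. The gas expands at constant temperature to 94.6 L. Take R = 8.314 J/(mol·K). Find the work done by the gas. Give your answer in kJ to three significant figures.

W ≈ 10.2 kJ

Isothermal: W = nRT ln(V₂/V₁).
W = (1.72)(8.314)(533) × ln(94.6/24.9)
  = 7622 × 1.335
W_by_gas = 10174 J.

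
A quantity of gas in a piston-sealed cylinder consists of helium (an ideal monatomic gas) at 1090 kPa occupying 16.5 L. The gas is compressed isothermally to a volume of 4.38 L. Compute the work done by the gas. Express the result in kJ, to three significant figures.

W ≈ -23.9 kJ

Isothermal: W = nRT ln(V₂/V₁) = P₁V₁ ln(V₂/V₁).
P₁V₁ = (1090 kPa)(16.5 L) = 17985 J.
W = 17985 × ln(4.38/16.5) = 17985 × -1.326
W_by_gas = -23854 J.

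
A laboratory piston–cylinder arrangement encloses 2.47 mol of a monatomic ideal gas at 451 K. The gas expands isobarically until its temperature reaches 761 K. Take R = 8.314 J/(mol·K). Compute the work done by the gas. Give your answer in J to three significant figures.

Isobaric: W = P ΔV = nR ΔT.
W = (2.47)(8.314)(761 − 451) = 6366 J.

W ≈ 6370 J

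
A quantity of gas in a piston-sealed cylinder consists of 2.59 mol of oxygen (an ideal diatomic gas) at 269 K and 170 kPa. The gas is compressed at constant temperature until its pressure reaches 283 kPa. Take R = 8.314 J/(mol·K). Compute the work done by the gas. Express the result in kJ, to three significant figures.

Isothermal process: W = nRT ln(V₂/V₁) = nRT ln(P₁/P₂).
W = (2.59)(8.314)(269) × ln(170/283)
  = 5792 × ln(0.6007) = 5792 × -0.5096
W_by_gas = -2952 J.

W ≈ -2.95 kJ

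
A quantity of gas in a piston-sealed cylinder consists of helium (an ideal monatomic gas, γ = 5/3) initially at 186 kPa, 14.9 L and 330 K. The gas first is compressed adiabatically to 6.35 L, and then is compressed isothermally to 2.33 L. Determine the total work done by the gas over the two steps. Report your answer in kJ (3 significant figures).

W_total ≈ -8.09 kJ

Step 1 (adiabatic): W = (P₁V₁ − P₂V₂)/(γ−1) = (2771 − 4894)/0.667 = -3184 J.
After step 1: P = 770.7 kPa, V = 6.35 L, T = 582.7 K.
Step 2 (isothermal): W = P₁V₁ ln(V₂/V₁) = (4894) ln(2.33/6.35) = -4906 J.
W_total = -3184 − 4906 = -8090 J.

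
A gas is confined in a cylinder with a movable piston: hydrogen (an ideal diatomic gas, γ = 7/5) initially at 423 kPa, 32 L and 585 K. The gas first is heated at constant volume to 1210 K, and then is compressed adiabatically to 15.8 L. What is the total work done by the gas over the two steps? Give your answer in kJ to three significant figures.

Step 1 (isochoric): W = 0 (constant volume).
After step 1: P = 874.9 kPa (V unchanged).
Step 2 (adiabatic): W = (P₁V₁ − P₂V₂)/(γ−1) = (27998 − 37129)/0.4 = -22829 J.
W_total = 0 − 22829 = -22829 J.

W_total ≈ -22.8 kJ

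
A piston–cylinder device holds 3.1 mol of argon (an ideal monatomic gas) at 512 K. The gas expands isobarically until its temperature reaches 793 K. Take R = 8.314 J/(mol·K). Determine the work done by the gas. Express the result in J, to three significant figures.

Isobaric: W = P ΔV = nR ΔT.
W = (3.1)(8.314)(793 − 512) = 7242 J.

W ≈ 7240 J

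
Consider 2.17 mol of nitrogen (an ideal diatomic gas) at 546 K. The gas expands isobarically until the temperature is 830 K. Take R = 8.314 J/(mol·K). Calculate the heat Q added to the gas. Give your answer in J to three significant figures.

Q ≈ 17900 J

Isobaric: W = nRΔT = (2.17)(8.314)(284) = 5124 J.
ΔU = nCᵥΔT with Cᵥ = 5R/2: ΔU = (2.17)(20.79)(284) = 12809 J.
Q = ΔU + W = 12809 + 5124 = 17933 J.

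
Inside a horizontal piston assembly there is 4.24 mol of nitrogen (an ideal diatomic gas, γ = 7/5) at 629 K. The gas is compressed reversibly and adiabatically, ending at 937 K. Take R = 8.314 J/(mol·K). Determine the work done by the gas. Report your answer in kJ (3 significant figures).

Adiabatic ⇒ Q = 0, so W_by = −ΔU = nCᵥ(T₁ − T₂).
Cᵥ = 5R/2 = 20.79 J/(mol·K).
W = (4.24)(20.79)(629 − 937) = -27144 J.

W ≈ -27.1 kJ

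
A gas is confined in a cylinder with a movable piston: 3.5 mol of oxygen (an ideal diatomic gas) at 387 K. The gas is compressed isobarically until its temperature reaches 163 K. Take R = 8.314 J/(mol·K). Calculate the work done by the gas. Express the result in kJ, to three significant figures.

W ≈ -6.52 kJ

Isobaric: W = P ΔV = nR ΔT.
W = (3.5)(8.314)(163 − 387) = -6518 J.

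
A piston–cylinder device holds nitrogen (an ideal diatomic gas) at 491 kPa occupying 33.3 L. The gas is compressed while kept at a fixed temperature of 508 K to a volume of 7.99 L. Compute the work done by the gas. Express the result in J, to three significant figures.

W ≈ -23300 J

Isothermal: W = nRT ln(V₂/V₁) = P₁V₁ ln(V₂/V₁).
P₁V₁ = (491 kPa)(33.3 L) = 16350 J.
W = 16350 × ln(7.99/33.3) = 16350 × -1.427
W_by_gas = -23338 J.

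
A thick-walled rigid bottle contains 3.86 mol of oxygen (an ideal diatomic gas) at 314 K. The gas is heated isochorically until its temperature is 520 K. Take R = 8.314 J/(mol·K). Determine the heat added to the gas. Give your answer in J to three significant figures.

Q ≈ 16500 J

Constant volume ⇒ W = 0, so Q = ΔU = nCᵥΔT with Cᵥ = 5R/2 = 20.79 J/(mol·K).
ΔU = (3.86)(20.79)(520 − 314) = 16527 J.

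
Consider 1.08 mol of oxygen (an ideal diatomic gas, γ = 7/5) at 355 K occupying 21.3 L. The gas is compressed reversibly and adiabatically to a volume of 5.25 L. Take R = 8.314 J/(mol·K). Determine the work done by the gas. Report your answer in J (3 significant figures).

Adiabatic: TV^(γ−1) = const with γ = 7/5.
T₂ = T₁ (V₁/V₂)^(γ−1) = 355 × (21.3/5.25)^0.4 = 355 × 1.751 = 621.6 K.
W_by = nCᵥ(T₁ − T₂) = (1.08)(20.79)(355 − 621.6) = -5985 J.

W ≈ -5980 J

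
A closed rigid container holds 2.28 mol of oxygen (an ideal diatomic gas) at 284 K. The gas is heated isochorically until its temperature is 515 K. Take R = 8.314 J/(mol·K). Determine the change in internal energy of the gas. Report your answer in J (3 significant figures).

Constant volume ⇒ W = 0, so Q = ΔU = nCᵥΔT with Cᵥ = 5R/2 = 20.79 J/(mol·K).
ΔU = (2.28)(20.79)(515 − 284) = 10947 J.

ΔU ≈ 10900 J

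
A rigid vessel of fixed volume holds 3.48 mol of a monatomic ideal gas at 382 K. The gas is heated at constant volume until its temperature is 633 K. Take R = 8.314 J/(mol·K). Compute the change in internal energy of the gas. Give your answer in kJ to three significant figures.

Constant volume ⇒ W = 0, so Q = ΔU = nCᵥΔT with Cᵥ = 3R/2 = 12.47 J/(mol·K).
ΔU = (3.48)(12.47)(633 − 382) = 10893 J.

ΔU ≈ 10.9 kJ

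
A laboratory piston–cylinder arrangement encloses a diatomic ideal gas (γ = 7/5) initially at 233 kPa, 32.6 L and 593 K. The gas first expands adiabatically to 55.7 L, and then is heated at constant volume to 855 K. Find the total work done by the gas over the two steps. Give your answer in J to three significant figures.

W_total ≈ 3660 J

Step 1 (adiabatic): W = (P₁V₁ − P₂V₂)/(γ−1) = (7596 − 6131)/0.4 = 3662 J.
Step 2 (isochoric): W = 0 (constant volume).
W_total = 3662 + 0 = 3662 J.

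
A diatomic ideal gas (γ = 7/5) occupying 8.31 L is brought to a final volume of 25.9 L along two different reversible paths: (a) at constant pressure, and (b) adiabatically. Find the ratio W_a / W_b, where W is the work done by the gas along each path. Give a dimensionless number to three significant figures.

W_a / W_b ≈ 2.32

Path (a) isobaric: W = P₁(V₂ − V₁) → W_a/(P₁V₁) = 2.117.
Path (b) adiabatic: W = P₁V₁(1 − (V₁/V₂)^(γ−1))/(γ−1) → W_b/(P₁V₁) = 0.9134.
W_a / W_b = 2.117 / 0.9134 = 2.317.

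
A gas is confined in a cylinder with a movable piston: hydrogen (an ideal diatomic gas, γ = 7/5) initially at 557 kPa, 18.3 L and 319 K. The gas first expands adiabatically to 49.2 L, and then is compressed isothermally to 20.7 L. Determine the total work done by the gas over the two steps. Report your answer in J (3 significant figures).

Step 1 (adiabatic): W = (P₁V₁ − P₂V₂)/(γ−1) = (10193 − 6863)/0.4 = 8326 J.
After step 1: P = 139.5 kPa, V = 49.2 L, T = 214.8 K.
Step 2 (isothermal): W = P₁V₁ ln(V₂/V₁) = (6863) ln(20.7/49.2) = -5942 J.
W_total = 8326 − 5942 = 2384 J.

W_total ≈ 2380 J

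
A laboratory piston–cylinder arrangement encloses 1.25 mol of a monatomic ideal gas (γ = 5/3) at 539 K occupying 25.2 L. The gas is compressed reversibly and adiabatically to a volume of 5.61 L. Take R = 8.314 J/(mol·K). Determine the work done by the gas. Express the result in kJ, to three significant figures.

Adiabatic: TV^(γ−1) = const with γ = 5/3.
T₂ = T₁ (V₁/V₂)^(γ−1) = 539 × (25.2/5.61)^0.667 = 539 × 2.722 = 1467 K.
W_by = nCᵥ(T₁ − T₂) = (1.25)(12.47)(539 − 1467) = -14473 J.

W ≈ -14.5 kJ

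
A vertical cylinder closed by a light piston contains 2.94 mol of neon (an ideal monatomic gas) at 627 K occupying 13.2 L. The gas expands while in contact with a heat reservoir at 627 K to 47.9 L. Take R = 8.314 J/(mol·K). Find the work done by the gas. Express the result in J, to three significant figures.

W ≈ 19800 J

Isothermal: W = nRT ln(V₂/V₁).
W = (2.94)(8.314)(627) × ln(47.9/13.2)
  = 15326 × 1.289
W_by_gas = 19753 J.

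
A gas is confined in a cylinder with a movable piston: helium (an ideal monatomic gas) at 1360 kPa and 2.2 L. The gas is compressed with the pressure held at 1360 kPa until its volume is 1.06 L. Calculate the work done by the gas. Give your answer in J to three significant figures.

W ≈ -1550 J

Isobaric: W = P ΔV.
W = (1360 kPa)(1.06 − 2.2 L) = (1360)(-1.14) = -1550 J.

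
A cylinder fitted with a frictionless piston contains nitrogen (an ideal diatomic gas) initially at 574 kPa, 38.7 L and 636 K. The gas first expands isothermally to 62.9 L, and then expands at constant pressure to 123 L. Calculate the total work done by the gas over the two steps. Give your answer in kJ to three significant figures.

W_total ≈ 32.0 kJ

Step 1 (isothermal): W = P₁V₁ ln(V₂/V₁) = (22214) ln(62.9/38.7) = 10789 J.
After step 1: P = 353.2 kPa, V = 62.9 L, T = 636 K.
Step 2 (isobaric): W = PΔV = (353.2 kPa)(123 − 62.9 L) = 21225 J.
W_total = 10789 + 21225 = 32014 J.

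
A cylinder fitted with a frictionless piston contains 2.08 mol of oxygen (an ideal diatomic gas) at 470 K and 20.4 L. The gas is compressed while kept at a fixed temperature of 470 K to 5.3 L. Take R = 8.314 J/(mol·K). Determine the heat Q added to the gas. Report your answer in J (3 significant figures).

Isothermal ⇒ ΔU = 0, so Q = W = nRT ln(V₂/V₁).
Q = (2.08)(8.314)(470) ln(5.3/20.4) = 8128 × -1.348 = -10955 J.

Q ≈ -11000 J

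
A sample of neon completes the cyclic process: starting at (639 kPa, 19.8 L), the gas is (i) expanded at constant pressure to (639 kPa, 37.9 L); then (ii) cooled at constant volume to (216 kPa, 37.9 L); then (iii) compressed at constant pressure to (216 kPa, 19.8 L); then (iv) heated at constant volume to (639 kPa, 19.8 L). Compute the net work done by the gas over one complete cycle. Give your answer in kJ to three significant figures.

Constant-volume legs do no work.
W(i) = (639)(37.9 − 19.8) = 11566 J; W(iii) = (216)(19.8 − 37.9) = -3910 J.
W_net = 11566 − 3910 = 7656 J (the clockwise enclosed area).

W_net ≈ 7.66 kJ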